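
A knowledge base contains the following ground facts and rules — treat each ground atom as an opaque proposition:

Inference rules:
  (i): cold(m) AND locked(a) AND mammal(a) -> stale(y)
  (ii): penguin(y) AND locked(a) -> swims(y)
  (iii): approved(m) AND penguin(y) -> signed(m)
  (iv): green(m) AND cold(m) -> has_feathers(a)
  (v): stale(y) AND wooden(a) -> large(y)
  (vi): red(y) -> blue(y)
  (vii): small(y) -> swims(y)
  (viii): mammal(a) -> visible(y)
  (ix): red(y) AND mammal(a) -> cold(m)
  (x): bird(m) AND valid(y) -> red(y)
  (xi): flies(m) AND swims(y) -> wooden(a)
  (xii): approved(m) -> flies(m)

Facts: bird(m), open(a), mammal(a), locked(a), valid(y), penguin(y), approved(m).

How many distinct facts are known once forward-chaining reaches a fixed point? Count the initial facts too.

17

[1] (ii) [penguin(y) AND locked(a) -> swims(y)]; (iii) [approved(m) AND penguin(y) -> signed(m)]; (viii) [mammal(a) -> visible(y)]; (x) [bird(m) AND valid(y) -> red(y)]; (xii) [approved(m) -> flies(m)]. ⇒ new: swims(y), signed(m), visible(y), red(y), flies(m).
[2] (vi) [red(y) -> blue(y)]; (ix) [red(y) AND mammal(a) -> cold(m)]; (xi) [flies(m) AND swims(y) -> wooden(a)]. ⇒ new: blue(y), cold(m), wooden(a).
[3] (i) [cold(m) AND locked(a) AND mammal(a) -> stale(y)]. ⇒ new: stale(y).
[4] (v) [stale(y) AND wooden(a) -> large(y)]. ⇒ new: large(y).
Closure: {approved(m), bird(m), blue(y), cold(m), flies(m), large(y), locked(a), mammal(a), open(a), penguin(y), red(y), signed(m), stale(y), swims(y), valid(y), visible(y), wooden(a)} — 17 facts.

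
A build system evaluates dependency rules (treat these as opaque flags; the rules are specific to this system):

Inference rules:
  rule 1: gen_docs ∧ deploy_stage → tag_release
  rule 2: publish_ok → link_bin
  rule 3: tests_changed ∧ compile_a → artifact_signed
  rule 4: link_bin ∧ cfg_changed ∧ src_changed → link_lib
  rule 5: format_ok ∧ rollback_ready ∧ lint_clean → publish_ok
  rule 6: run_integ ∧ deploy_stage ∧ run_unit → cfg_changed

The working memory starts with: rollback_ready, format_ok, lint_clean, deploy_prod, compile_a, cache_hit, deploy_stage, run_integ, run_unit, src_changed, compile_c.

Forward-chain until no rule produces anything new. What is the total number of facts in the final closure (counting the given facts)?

Round 1: rule 5 [format_ok ∧ rollback_ready ∧ lint_clean → publish_ok]; rule 6 [run_integ ∧ deploy_stage ∧ run_unit → cfg_changed]. New: publish_ok, cfg_changed.
Round 2: rule 2 [publish_ok → link_bin]. New: link_bin.
Round 3: rule 4 [link_bin ∧ cfg_changed ∧ src_changed → link_lib]. New: link_lib.
Closure: {cache_hit, cfg_changed, compile_a, compile_c, deploy_prod, deploy_stage, format_ok, link_bin, link_lib, lint_clean, publish_ok, rollback_ready, run_integ, run_unit, src_changed} — 15 facts.

15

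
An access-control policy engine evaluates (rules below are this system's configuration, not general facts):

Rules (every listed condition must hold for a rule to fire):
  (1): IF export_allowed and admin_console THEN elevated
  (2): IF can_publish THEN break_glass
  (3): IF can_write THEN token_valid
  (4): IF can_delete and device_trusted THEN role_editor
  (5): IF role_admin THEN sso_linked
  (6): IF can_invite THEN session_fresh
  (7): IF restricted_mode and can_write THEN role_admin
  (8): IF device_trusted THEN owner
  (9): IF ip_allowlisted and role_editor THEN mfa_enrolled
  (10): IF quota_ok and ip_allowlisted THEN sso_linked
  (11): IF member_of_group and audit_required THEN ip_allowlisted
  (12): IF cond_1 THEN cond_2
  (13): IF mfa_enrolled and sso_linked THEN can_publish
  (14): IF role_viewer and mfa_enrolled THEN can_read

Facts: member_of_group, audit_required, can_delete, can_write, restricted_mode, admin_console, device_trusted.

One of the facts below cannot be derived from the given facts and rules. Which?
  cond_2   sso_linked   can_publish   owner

cond_2

[1] (3) [IF can_write THEN token_valid]; (4) [IF can_delete and device_trusted THEN role_editor]; (7) [IF restricted_mode and can_write THEN role_admin]; (8) [IF device_trusted THEN owner]; (11) [IF member_of_group and audit_required THEN ip_allowlisted]. ⇒ new: token_valid, role_editor, role_admin, owner, ip_allowlisted.
[2] (5) [IF role_admin THEN sso_linked]; (9) [IF ip_allowlisted and role_editor THEN mfa_enrolled]. ⇒ new: sso_linked, mfa_enrolled.
[3] (13) [IF mfa_enrolled and sso_linked THEN can_publish]. ⇒ new: can_publish.
[4] (2) [IF can_publish THEN break_glass]. ⇒ new: break_glass.
Derived: can_publish (round 3), owner (round 1), sso_linked (round 2). cond_2 never appears in any round.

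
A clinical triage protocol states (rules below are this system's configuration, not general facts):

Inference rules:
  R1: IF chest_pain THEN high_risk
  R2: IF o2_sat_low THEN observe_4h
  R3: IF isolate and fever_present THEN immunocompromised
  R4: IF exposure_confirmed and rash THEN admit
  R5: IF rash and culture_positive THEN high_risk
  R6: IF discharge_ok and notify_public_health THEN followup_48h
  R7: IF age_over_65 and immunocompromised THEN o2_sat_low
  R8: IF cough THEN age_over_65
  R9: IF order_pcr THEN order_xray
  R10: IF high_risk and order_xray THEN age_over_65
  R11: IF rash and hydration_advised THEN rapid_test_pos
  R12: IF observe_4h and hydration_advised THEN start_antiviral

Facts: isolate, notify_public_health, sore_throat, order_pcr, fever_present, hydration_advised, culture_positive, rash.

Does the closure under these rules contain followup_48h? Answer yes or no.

no

Round 1 fires R3, R5, R9, R11, giving immunocompromised, high_risk, order_xray, rapid_test_pos.
Round 2 fires R10, giving age_over_65.
Round 3 fires R7, giving o2_sat_low.
Round 4 fires R2, giving observe_4h.
Round 5 fires R12, giving start_antiviral.
Fixed point reached. followup_48h is concluded only by R6; R6 needs discharge_ok (never derived).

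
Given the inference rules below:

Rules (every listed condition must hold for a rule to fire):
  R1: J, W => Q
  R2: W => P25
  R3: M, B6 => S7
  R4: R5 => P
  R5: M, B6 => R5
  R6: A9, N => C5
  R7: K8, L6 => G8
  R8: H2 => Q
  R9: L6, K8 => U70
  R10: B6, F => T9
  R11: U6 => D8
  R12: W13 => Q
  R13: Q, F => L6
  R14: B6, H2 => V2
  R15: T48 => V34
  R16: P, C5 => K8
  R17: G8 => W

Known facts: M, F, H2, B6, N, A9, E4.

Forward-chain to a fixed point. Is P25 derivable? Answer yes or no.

yes

Round 1 fires R3, R5, R6, R8, R10, R14, giving S7, R5, C5, Q, T9, V2.
Round 2 fires R4, R13, giving P, L6.
Round 3 fires R16, giving K8.
Round 4 fires R7, R9, giving G8, U70.
Round 5 fires R17, giving W.
Round 6 fires R2, giving P25.
P25 appears in round 6, so it is derivable.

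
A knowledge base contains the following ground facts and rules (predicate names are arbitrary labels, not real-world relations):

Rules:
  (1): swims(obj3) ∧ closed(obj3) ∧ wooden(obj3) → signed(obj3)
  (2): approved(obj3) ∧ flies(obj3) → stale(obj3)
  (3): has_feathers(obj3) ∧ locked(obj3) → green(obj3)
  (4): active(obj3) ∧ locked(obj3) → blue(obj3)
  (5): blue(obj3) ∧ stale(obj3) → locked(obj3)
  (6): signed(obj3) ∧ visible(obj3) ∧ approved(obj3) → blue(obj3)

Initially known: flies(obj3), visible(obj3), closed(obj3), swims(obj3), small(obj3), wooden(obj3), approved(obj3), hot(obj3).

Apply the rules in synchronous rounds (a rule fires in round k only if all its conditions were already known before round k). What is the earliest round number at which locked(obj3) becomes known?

3

Round 1 fires (1), (2), giving signed(obj3), stale(obj3).
Round 2 fires (6), giving blue(obj3).
Round 3 fires (5), giving locked(obj3).
locked(obj3) first appears in round 3.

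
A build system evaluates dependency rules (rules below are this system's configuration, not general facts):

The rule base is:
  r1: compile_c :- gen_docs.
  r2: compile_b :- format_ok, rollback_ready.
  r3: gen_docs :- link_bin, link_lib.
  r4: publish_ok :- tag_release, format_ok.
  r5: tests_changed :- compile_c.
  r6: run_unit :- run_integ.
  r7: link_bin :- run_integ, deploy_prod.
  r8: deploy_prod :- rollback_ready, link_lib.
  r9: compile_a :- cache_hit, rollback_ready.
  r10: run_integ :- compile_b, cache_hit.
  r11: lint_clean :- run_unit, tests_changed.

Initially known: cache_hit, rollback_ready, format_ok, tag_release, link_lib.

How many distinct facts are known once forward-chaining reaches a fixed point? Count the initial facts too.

16

Round 1 — r2, r4, r8, r9, derive compile_b, publish_ok, deploy_prod, compile_a.
Round 2 — r10, derive run_integ.
Round 3 — r6, r7, derive run_unit, link_bin.
Round 4 — r3, derive gen_docs.
Round 5 — r1, derive compile_c.
Round 6 — r5, derive tests_changed.
Round 7 — r11, derive lint_clean.
Closure: {cache_hit, compile_a, compile_b, compile_c, deploy_prod, format_ok, gen_docs, link_bin, link_lib, lint_clean, publish_ok, rollback_ready, run_integ, run_unit, tag_release, tests_changed} — 16 facts.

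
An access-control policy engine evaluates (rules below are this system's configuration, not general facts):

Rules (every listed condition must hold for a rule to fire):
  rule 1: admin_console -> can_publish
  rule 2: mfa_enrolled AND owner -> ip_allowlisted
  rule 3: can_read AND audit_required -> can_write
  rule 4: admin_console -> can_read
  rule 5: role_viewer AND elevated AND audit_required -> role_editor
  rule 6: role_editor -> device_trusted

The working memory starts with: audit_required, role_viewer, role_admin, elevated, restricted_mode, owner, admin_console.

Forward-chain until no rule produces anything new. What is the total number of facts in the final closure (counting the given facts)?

12

[1] rule 1 [admin_console -> can_publish]; rule 4 [admin_console -> can_read]; rule 5 [role_viewer AND elevated AND audit_required -> role_editor]. ⇒ new: can_publish, can_read, role_editor.
[2] rule 3 [can_read AND audit_required -> can_write]; rule 6 [role_editor -> device_trusted]. ⇒ new: can_write, device_trusted.
Closure: {admin_console, audit_required, can_publish, can_read, can_write, device_trusted, elevated, owner, restricted_mode, role_admin, role_editor, role_viewer} — 12 facts.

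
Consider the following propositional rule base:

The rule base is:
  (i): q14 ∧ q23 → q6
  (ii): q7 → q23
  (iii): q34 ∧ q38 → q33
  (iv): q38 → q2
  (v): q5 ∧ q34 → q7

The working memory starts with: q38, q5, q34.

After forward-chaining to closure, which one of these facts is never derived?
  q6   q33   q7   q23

q6

Round 1: (iii) [q34 ∧ q38 → q33]; (iv) [q38 → q2]; (v) [q5 ∧ q34 → q7]. Adds q33, q2, q7.
Round 2: (ii) [q7 → q23]. Adds q23.
Derived: q23 (round 2), q33 (round 1), q7 (round 1). q6 never appears in any round.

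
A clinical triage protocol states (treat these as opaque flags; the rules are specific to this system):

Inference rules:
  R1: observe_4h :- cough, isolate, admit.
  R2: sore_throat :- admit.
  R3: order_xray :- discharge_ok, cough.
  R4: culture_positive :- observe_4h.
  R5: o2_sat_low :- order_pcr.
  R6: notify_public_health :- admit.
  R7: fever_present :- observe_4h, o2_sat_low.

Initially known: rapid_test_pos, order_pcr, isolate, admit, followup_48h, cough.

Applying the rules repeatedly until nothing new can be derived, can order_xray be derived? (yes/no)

no

[1] R1 [observe_4h :- cough, isolate, admit.]; R2 [sore_throat :- admit.]; R5 [o2_sat_low :- order_pcr.]; R6 [notify_public_health :- admit.]. ⇒ new: observe_4h, sore_throat, o2_sat_low, notify_public_health.
[2] R4 [culture_positive :- observe_4h.]; R7 [fever_present :- observe_4h, o2_sat_low.]. ⇒ new: culture_positive, fever_present.
Fixed point reached. order_xray is concluded only by R3; R3 needs discharge_ok (never derived).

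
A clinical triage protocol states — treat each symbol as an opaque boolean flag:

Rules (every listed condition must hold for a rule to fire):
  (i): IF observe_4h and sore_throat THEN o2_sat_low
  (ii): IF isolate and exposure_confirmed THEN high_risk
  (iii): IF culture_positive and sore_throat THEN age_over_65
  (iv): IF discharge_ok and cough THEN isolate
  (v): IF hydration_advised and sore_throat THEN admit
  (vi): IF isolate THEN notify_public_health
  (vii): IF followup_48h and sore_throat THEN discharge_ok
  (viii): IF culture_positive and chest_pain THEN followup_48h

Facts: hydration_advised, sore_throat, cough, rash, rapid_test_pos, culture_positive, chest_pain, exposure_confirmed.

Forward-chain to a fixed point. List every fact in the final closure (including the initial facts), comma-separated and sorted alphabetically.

Round 1: (iii) [IF culture_positive and sore_throat THEN age_over_65]; (v) [IF hydration_advised and sore_throat THEN admit]; (viii) [IF culture_positive and chest_pain THEN followup_48h]. New: age_over_65, admit, followup_48h.
Round 2: (vii) [IF followup_48h and sore_throat THEN discharge_ok]. New: discharge_ok.
Round 3: (iv) [IF discharge_ok and cough THEN isolate]. New: isolate.
Round 4: (ii) [IF isolate and exposure_confirmed THEN high_risk]; (vi) [IF isolate THEN notify_public_health]. New: high_risk, notify_public_health.

admit, age_over_65, chest_pain, cough, culture_positive, discharge_ok, exposure_confirmed, followup_48h, high_risk, hydration_advised, isolate, notify_public_health, rapid_test_pos, rash, sore_throat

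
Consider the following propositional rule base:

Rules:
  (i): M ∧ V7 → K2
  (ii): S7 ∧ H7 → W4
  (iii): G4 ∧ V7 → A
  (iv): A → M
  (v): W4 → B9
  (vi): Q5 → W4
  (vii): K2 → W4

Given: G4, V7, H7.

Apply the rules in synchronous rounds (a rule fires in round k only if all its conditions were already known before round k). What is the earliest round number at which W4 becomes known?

4

Round 1 fires (iii), giving A.
Round 2 fires (iv), giving M.
Round 3 fires (i), giving K2.
Round 4 fires (vii), giving W4.
W4 first appears in round 4.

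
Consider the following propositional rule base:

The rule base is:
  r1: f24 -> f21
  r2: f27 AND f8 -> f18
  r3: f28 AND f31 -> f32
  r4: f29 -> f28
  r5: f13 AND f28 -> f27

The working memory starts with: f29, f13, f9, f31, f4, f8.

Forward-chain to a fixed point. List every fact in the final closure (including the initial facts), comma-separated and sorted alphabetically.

f13, f18, f27, f28, f29, f31, f32, f4, f8, f9

[1] r4 [f29 -> f28]. ⇒ new: f28.
[2] r3 [f28 AND f31 -> f32]; r5 [f13 AND f28 -> f27]. ⇒ new: f32, f27.
[3] r2 [f27 AND f8 -> f18]. ⇒ new: f18.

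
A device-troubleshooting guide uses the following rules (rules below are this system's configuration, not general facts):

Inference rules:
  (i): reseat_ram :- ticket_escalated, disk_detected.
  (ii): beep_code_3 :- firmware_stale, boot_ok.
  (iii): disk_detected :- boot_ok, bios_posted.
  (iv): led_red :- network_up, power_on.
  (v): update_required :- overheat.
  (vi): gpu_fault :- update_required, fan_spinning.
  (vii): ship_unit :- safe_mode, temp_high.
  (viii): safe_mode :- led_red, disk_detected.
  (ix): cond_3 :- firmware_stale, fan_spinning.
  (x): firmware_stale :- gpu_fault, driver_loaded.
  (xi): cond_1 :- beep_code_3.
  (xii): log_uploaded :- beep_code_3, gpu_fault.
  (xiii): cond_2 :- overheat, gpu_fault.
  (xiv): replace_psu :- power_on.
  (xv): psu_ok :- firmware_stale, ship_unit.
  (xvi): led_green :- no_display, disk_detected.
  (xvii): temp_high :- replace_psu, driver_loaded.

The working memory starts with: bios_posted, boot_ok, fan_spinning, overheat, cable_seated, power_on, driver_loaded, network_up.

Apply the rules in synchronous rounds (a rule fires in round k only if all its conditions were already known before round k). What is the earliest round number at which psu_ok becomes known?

Round 1: (iii) [disk_detected :- boot_ok, bios_posted.]; (iv) [led_red :- network_up, power_on.]; (v) [update_required :- overheat.]; (xiv) [replace_psu :- power_on.]. Adds disk_detected, led_red, update_required, replace_psu.
Round 2: (vi) [gpu_fault :- update_required, fan_spinning.]; (viii) [safe_mode :- led_red, disk_detected.]; (xvii) [temp_high :- replace_psu, driver_loaded.]. Adds gpu_fault, safe_mode, temp_high.
Round 3: (vii) [ship_unit :- safe_mode, temp_high.]; (x) [firmware_stale :- gpu_fault, driver_loaded.]; (xiii) [cond_2 :- overheat, gpu_fault.]. Adds ship_unit, firmware_stale, cond_2.
Round 4: (ii) [beep_code_3 :- firmware_stale, boot_ok.]; (ix) [cond_3 :- firmware_stale, fan_spinning.]; (xv) [psu_ok :- firmware_stale, ship_unit.]. Adds beep_code_3, cond_3, psu_ok.
psu_ok first appears in round 4.

4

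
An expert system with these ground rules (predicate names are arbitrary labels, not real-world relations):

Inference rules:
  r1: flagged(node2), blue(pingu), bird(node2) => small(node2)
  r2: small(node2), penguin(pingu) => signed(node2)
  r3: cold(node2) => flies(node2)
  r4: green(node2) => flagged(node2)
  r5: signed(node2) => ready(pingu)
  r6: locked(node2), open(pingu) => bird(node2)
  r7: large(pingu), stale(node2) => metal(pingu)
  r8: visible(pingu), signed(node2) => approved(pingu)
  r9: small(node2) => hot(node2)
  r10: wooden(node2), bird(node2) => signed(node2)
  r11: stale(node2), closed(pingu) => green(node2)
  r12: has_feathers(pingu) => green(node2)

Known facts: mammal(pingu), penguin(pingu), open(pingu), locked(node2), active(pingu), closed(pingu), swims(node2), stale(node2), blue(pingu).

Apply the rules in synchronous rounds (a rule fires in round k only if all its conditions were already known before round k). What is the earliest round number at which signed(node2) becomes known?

4

Round 1: r6 [locked(node2), open(pingu) => bird(node2)]; r11 [stale(node2), closed(pingu) => green(node2)]. New: bird(node2), green(node2).
Round 2: r4 [green(node2) => flagged(node2)]. New: flagged(node2).
Round 3: r1 [flagged(node2), blue(pingu), bird(node2) => small(node2)]. New: small(node2).
Round 4: r2 [small(node2), penguin(pingu) => signed(node2)]; r9 [small(node2) => hot(node2)]. New: signed(node2), hot(node2).
signed(node2) first appears in round 4.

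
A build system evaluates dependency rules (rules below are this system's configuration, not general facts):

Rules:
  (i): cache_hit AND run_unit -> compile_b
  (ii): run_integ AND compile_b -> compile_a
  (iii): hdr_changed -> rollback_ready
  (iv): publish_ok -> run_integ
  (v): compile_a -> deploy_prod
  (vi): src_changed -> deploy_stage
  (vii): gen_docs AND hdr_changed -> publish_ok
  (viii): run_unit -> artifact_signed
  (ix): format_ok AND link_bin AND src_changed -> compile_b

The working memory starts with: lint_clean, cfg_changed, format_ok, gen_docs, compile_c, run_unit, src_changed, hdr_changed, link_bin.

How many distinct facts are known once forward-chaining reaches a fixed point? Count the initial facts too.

Round 1 fires (iii), (vi), (vii), (viii), (ix), giving rollback_ready, deploy_stage, publish_ok, artifact_signed, compile_b.
Round 2 fires (iv), giving run_integ.
Round 3 fires (ii), giving compile_a.
Round 4 fires (v), giving deploy_prod.
Closure: {artifact_signed, cfg_changed, compile_a, compile_b, compile_c, deploy_prod, deploy_stage, format_ok, gen_docs, hdr_changed, link_bin, lint_clean, publish_ok, rollback_ready, run_integ, run_unit, src_changed} — 17 facts.

17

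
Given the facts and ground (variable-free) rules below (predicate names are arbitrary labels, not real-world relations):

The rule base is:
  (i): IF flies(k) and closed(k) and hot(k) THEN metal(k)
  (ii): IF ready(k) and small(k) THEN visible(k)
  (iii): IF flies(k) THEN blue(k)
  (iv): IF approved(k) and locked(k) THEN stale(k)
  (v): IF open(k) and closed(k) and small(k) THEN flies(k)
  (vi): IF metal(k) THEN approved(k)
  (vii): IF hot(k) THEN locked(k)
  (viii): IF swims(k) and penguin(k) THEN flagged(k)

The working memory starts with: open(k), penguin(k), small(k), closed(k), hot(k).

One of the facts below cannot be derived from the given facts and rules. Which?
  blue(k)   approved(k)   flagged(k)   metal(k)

[1] (v) [IF open(k) and closed(k) and small(k) THEN flies(k)]; (vii) [IF hot(k) THEN locked(k)]. ⇒ new: flies(k), locked(k).
[2] (i) [IF flies(k) and closed(k) and hot(k) THEN metal(k)]; (iii) [IF flies(k) THEN blue(k)]. ⇒ new: metal(k), blue(k).
[3] (vi) [IF metal(k) THEN approved(k)]. ⇒ new: approved(k).
[4] (iv) [IF approved(k) and locked(k) THEN stale(k)]. ⇒ new: stale(k).
Derived: approved(k) (round 3), blue(k) (round 2), metal(k) (round 2). flagged(k) never appears in any round.

flagged(k)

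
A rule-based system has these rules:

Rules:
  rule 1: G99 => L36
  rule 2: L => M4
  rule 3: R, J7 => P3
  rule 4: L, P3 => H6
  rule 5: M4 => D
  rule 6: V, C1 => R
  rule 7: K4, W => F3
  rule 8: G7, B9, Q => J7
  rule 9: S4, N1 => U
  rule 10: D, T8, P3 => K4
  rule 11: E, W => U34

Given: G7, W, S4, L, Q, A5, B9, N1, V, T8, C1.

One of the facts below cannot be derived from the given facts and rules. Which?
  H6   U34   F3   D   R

U34

Round 1 fires rule 2, rule 6, rule 8, rule 9, giving M4, R, J7, U.
Round 2 fires rule 3, rule 5, giving P3, D.
Round 3 fires rule 4, rule 10, giving H6, K4.
Round 4 fires rule 7, giving F3.
Derived: H6 (round 3), R (round 1), F3 (round 4), D (round 2). U34 never appears in any round.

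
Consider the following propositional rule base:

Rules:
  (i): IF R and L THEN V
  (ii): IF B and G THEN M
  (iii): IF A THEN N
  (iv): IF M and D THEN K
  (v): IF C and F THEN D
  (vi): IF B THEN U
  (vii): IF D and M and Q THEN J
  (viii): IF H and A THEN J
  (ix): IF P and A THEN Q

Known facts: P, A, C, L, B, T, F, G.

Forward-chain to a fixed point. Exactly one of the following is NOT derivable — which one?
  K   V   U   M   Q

V

Round 1: (ii) [IF B and G THEN M]; (iii) [IF A THEN N]; (v) [IF C and F THEN D]; (vi) [IF B THEN U]; (ix) [IF P and A THEN Q]. Adds M, N, D, U, Q.
Round 2: (iv) [IF M and D THEN K]; (vii) [IF D and M and Q THEN J]. Adds K, J.
Derived: K (round 2), M (round 1), U (round 1), Q (round 1). V never appears in any round.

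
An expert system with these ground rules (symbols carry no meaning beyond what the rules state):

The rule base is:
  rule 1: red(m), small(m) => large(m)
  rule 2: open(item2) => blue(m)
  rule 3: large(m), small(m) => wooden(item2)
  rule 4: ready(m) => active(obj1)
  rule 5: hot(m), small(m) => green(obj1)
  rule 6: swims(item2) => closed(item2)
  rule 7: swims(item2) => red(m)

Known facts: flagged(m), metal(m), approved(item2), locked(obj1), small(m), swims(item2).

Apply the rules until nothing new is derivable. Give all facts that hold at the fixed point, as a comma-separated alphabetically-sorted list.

approved(item2), closed(item2), flagged(m), large(m), locked(obj1), metal(m), red(m), small(m), swims(item2), wooden(item2)

Round 1 — rule 6, rule 7, derive closed(item2), red(m).
Round 2 — rule 1, derive large(m).
Round 3 — rule 3, derive wooden(item2).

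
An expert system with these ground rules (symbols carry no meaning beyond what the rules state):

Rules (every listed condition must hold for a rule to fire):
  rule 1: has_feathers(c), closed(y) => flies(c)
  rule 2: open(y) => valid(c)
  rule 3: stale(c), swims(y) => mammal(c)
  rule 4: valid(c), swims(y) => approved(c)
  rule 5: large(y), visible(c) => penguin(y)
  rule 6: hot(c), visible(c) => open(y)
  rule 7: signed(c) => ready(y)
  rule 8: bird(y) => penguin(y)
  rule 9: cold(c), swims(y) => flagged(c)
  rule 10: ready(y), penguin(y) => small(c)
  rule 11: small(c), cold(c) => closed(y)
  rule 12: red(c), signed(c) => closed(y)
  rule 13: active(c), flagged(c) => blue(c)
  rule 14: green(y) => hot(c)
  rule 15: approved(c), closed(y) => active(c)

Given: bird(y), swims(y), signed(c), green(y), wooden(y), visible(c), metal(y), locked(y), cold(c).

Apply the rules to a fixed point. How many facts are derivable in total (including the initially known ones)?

Round 1: rule 7 [signed(c) => ready(y)]; rule 8 [bird(y) => penguin(y)]; rule 9 [cold(c), swims(y) => flagged(c)]; rule 14 [green(y) => hot(c)]. Adds ready(y), penguin(y), flagged(c), hot(c).
Round 2: rule 6 [hot(c), visible(c) => open(y)]; rule 10 [ready(y), penguin(y) => small(c)]. Adds open(y), small(c).
Round 3: rule 2 [open(y) => valid(c)]; rule 11 [small(c), cold(c) => closed(y)]. Adds valid(c), closed(y).
Round 4: rule 4 [valid(c), swims(y) => approved(c)]. Adds approved(c).
Round 5: rule 15 [approved(c), closed(y) => active(c)]. Adds active(c).
Round 6: rule 13 [active(c), flagged(c) => blue(c)]. Adds blue(c).
Closure: {active(c), approved(c), bird(y), blue(c), closed(y), cold(c), flagged(c), green(y), hot(c), locked(y), metal(y), open(y), penguin(y), ready(y), signed(c), small(c), swims(y), valid(c), visible(c), wooden(y)} — 20 facts.

20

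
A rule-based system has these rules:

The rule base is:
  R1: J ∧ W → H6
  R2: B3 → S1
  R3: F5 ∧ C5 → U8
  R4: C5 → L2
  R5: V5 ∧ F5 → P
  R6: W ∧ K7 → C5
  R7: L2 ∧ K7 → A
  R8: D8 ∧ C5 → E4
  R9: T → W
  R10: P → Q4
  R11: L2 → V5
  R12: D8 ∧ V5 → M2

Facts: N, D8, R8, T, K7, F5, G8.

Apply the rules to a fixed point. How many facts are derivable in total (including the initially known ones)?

Round 1 fires R9, giving W.
Round 2 fires R6, giving C5.
Round 3 fires R3, R4, R8, giving U8, L2, E4.
Round 4 fires R7, R11, giving A, V5.
Round 5 fires R5, R12, giving P, M2.
Round 6 fires R10, giving Q4.
Closure: {A, C5, D8, E4, F5, G8, K7, L2, M2, N, P, Q4, R8, T, U8, V5, W} — 17 facts.

17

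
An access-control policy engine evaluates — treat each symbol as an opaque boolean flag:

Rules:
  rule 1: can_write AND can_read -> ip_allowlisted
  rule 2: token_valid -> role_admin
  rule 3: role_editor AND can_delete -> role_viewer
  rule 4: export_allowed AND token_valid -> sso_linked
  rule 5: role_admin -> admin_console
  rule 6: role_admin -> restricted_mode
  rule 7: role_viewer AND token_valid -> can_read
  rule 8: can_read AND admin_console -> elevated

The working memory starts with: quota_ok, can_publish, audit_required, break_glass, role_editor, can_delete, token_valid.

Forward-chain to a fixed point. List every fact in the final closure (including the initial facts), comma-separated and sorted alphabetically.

Round 1 — rule 2, rule 3, derive role_admin, role_viewer.
Round 2 — rule 5, rule 6, rule 7, derive admin_console, restricted_mode, can_read.
Round 3 — rule 8, derive elevated.

admin_console, audit_required, break_glass, can_delete, can_publish, can_read, elevated, quota_ok, restricted_mode, role_admin, role_editor, role_viewer, token_valid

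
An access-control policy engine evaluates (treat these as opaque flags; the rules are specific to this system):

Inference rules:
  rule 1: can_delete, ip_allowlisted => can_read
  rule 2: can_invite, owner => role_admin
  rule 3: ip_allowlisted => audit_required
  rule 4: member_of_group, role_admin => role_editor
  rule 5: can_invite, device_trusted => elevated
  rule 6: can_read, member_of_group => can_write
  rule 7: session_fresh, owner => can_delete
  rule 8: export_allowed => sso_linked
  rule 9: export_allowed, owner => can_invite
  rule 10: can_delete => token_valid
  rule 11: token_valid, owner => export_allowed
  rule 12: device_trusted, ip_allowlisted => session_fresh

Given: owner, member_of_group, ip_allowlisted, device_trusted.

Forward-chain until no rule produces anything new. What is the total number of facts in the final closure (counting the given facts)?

16

[1] rule 3 [ip_allowlisted => audit_required]; rule 12 [device_trusted, ip_allowlisted => session_fresh]. ⇒ new: audit_required, session_fresh.
[2] rule 7 [session_fresh, owner => can_delete]. ⇒ new: can_delete.
[3] rule 1 [can_delete, ip_allowlisted => can_read]; rule 10 [can_delete => token_valid]. ⇒ new: can_read, token_valid.
[4] rule 6 [can_read, member_of_group => can_write]; rule 11 [token_valid, owner => export_allowed]. ⇒ new: can_write, export_allowed.
[5] rule 8 [export_allowed => sso_linked]; rule 9 [export_allowed, owner => can_invite]. ⇒ new: sso_linked, can_invite.
[6] rule 2 [can_invite, owner => role_admin]; rule 5 [can_invite, device_trusted => elevated]. ⇒ new: role_admin, elevated.
[7] rule 4 [member_of_group, role_admin => role_editor]. ⇒ new: role_editor.
Closure: {audit_required, can_delete, can_invite, can_read, can_write, device_trusted, elevated, export_allowed, ip_allowlisted, member_of_group, owner, role_admin, role_editor, session_fresh, sso_linked, token_valid} — 16 facts.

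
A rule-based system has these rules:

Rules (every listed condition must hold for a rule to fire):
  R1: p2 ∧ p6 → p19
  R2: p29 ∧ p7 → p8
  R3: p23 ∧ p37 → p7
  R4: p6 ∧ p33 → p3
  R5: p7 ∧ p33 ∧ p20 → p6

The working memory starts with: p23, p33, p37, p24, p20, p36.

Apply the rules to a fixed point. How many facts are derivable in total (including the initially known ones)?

9

Round 1: R3 [p23 ∧ p37 → p7]. New: p7.
Round 2: R5 [p7 ∧ p33 ∧ p20 → p6]. New: p6.
Round 3: R4 [p6 ∧ p33 → p3]. New: p3.
Closure: {p20, p23, p24, p3, p33, p36, p37, p6, p7} — 9 facts.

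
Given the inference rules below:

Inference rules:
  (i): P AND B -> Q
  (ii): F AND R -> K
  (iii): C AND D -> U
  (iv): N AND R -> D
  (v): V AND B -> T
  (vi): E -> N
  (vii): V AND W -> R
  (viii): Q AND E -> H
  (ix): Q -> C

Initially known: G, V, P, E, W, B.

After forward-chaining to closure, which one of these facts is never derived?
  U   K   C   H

Round 1: (i) [P AND B -> Q]; (v) [V AND B -> T]; (vi) [E -> N]; (vii) [V AND W -> R]. New: Q, T, N, R.
Round 2: (iv) [N AND R -> D]; (viii) [Q AND E -> H]; (ix) [Q -> C]. New: D, H, C.
Round 3: (iii) [C AND D -> U]. New: U.
Derived: C (round 2), U (round 3), H (round 2). K never appears in any round.

K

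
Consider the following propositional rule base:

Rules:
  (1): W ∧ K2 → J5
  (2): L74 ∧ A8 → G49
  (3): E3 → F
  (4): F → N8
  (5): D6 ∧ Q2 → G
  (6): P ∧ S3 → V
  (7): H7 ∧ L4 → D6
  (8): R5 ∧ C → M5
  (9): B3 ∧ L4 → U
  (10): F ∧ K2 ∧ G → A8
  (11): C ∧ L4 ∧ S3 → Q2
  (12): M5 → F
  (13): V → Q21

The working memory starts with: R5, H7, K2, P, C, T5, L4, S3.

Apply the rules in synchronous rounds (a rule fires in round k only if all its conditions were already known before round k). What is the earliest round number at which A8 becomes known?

Round 1: (6) [P ∧ S3 → V]; (7) [H7 ∧ L4 → D6]; (8) [R5 ∧ C → M5]; (11) [C ∧ L4 ∧ S3 → Q2]. New: V, D6, M5, Q2.
Round 2: (5) [D6 ∧ Q2 → G]; (12) [M5 → F]; (13) [V → Q21]. New: G, F, Q21.
Round 3: (4) [F → N8]; (10) [F ∧ K2 ∧ G → A8]. New: N8, A8.
A8 first appears in round 3.

3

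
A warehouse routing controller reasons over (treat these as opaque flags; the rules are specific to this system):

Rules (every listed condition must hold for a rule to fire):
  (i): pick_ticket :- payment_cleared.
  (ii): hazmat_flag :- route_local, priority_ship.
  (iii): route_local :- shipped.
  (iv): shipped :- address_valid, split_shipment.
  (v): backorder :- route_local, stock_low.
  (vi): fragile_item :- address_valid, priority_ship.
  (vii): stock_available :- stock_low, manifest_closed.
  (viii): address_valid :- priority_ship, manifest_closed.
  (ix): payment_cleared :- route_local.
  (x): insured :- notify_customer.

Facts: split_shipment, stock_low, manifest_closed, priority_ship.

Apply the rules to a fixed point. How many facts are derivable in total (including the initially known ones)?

13

Round 1 fires (vii), (viii), giving stock_available, address_valid.
Round 2 fires (iv), (vi), giving shipped, fragile_item.
Round 3 fires (iii), giving route_local.
Round 4 fires (ii), (v), (ix), giving hazmat_flag, backorder, payment_cleared.
Round 5 fires (i), giving pick_ticket.
Closure: {address_valid, backorder, fragile_item, hazmat_flag, manifest_closed, payment_cleared, pick_ticket, priority_ship, route_local, shipped, split_shipment, stock_available, stock_low} — 13 facts.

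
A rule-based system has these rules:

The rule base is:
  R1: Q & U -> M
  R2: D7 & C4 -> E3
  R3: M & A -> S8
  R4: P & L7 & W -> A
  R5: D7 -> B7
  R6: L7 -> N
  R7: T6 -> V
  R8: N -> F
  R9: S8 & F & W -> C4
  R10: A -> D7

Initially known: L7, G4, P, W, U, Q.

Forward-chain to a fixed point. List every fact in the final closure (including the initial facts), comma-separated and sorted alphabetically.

[1] R1 [Q & U -> M]; R4 [P & L7 & W -> A]; R6 [L7 -> N]. ⇒ new: M, A, N.
[2] R3 [M & A -> S8]; R8 [N -> F]; R10 [A -> D7]. ⇒ new: S8, F, D7.
[3] R5 [D7 -> B7]; R9 [S8 & F & W -> C4]. ⇒ new: B7, C4.
[4] R2 [D7 & C4 -> E3]. ⇒ new: E3.

A, B7, C4, D7, E3, F, G4, L7, M, N, P, Q, S8, U, W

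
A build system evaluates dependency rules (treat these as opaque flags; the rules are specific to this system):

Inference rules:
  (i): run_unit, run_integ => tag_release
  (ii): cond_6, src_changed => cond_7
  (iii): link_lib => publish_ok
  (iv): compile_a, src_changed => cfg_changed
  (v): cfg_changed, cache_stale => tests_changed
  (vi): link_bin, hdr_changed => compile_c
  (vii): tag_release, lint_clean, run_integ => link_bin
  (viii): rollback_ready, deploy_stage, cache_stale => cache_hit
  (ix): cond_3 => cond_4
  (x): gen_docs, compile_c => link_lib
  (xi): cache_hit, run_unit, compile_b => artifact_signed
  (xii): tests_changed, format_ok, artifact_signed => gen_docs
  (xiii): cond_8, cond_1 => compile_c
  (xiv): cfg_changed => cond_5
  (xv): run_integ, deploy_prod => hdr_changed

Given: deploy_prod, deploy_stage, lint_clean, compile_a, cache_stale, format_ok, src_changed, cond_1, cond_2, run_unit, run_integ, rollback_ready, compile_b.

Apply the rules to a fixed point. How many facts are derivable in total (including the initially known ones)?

[1] (i) [run_unit, run_integ => tag_release]; (iv) [compile_a, src_changed => cfg_changed]; (viii) [rollback_ready, deploy_stage, cache_stale => cache_hit]; (xv) [run_integ, deploy_prod => hdr_changed]. ⇒ new: tag_release, cfg_changed, cache_hit, hdr_changed.
[2] (v) [cfg_changed, cache_stale => tests_changed]; (vii) [tag_release, lint_clean, run_integ => link_bin]; (xi) [cache_hit, run_unit, compile_b => artifact_signed]; (xiv) [cfg_changed => cond_5]. ⇒ new: tests_changed, link_bin, artifact_signed, cond_5.
[3] (vi) [link_bin, hdr_changed => compile_c]; (xii) [tests_changed, format_ok, artifact_signed => gen_docs]. ⇒ new: compile_c, gen_docs.
[4] (x) [gen_docs, compile_c => link_lib]. ⇒ new: link_lib.
[5] (iii) [link_lib => publish_ok]. ⇒ new: publish_ok.
Closure: {artifact_signed, cache_hit, cache_stale, cfg_changed, compile_a, compile_b, compile_c, cond_1, cond_2, cond_5, deploy_prod, deploy_stage, format_ok, gen_docs, hdr_changed, link_bin, link_lib, lint_clean, publish_ok, rollback_ready, run_integ, run_unit, src_changed, tag_release, tests_changed} — 25 facts.

25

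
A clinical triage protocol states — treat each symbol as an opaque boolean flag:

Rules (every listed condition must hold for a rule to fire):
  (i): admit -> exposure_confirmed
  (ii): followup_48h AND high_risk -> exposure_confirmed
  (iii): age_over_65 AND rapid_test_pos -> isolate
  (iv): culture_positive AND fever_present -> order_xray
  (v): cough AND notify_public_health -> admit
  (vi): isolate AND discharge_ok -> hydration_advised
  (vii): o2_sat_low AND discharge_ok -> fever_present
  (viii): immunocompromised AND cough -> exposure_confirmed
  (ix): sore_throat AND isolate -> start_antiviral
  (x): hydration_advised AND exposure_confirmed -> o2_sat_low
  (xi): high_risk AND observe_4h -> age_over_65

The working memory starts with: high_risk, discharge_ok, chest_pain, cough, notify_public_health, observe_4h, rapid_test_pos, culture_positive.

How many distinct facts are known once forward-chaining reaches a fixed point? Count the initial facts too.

Round 1 — (v), (xi), derive admit, age_over_65.
Round 2 — (i), (iii), derive exposure_confirmed, isolate.
Round 3 — (vi), derive hydration_advised.
Round 4 — (x), derive o2_sat_low.
Round 5 — (vii), derive fever_present.
Round 6 — (iv), derive order_xray.
Closure: {admit, age_over_65, chest_pain, cough, culture_positive, discharge_ok, exposure_confirmed, fever_present, high_risk, hydration_advised, isolate, notify_public_health, o2_sat_low, observe_4h, order_xray, rapid_test_pos} — 16 facts.

16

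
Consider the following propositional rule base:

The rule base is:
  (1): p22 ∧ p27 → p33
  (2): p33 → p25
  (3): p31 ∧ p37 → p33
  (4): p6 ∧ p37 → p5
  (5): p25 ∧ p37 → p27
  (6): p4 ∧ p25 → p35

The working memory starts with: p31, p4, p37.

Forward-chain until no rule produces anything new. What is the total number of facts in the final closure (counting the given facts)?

7

Round 1 fires (3), giving p33.
Round 2 fires (2), giving p25.
Round 3 fires (5), (6), giving p27, p35.
Closure: {p25, p27, p31, p33, p35, p37, p4} — 7 facts.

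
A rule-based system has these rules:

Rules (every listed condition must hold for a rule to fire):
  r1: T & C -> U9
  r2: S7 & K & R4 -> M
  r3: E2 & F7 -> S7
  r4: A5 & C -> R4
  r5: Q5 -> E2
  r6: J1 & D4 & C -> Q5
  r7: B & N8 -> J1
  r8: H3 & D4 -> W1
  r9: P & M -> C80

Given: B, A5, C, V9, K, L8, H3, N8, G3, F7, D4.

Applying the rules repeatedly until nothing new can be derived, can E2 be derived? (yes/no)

yes

Round 1 fires r4, r7, r8, giving R4, J1, W1.
Round 2 fires r6, giving Q5.
Round 3 fires r5, giving E2.
Round 4 fires r3, giving S7.
Round 5 fires r2, giving M.
E2 appears in round 3, so it is derivable.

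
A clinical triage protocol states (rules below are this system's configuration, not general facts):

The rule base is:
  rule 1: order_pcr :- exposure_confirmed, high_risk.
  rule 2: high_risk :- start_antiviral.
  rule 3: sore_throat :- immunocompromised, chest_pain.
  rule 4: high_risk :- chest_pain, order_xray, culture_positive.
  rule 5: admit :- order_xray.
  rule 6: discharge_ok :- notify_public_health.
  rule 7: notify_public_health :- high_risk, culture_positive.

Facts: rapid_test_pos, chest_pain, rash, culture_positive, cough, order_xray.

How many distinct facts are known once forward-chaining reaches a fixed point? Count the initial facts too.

10

Round 1: rule 4 [high_risk :- chest_pain, order_xray, culture_positive.]; rule 5 [admit :- order_xray.]. Adds high_risk, admit.
Round 2: rule 7 [notify_public_health :- high_risk, culture_positive.]. Adds notify_public_health.
Round 3: rule 6 [discharge_ok :- notify_public_health.]. Adds discharge_ok.
Closure: {admit, chest_pain, cough, culture_positive, discharge_ok, high_risk, notify_public_health, order_xray, rapid_test_pos, rash} — 10 facts.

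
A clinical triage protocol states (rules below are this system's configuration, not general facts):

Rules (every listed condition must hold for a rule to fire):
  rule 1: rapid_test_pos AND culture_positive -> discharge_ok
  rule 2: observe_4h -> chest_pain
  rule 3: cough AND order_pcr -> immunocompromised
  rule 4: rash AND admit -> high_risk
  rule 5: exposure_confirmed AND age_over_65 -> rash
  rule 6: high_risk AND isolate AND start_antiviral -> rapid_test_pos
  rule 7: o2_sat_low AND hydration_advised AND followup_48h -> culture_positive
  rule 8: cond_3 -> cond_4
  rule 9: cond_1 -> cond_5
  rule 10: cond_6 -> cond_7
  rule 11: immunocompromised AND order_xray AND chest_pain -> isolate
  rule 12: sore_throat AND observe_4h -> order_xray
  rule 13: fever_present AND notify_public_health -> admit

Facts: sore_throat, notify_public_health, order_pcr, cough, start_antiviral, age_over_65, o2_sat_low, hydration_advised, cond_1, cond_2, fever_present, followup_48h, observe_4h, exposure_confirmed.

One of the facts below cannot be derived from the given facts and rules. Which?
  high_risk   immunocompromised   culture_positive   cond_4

Round 1 fires rule 2, rule 3, rule 5, rule 7, rule 9, rule 12, rule 13, giving chest_pain, immunocompromised, rash, culture_positive, cond_5, order_xray, admit.
Round 2 fires rule 4, rule 11, giving high_risk, isolate.
Round 3 fires rule 6, giving rapid_test_pos.
Round 4 fires rule 1, giving discharge_ok.
Derived: culture_positive (round 1), immunocompromised (round 1), high_risk (round 2). cond_4 never appears in any round.

cond_4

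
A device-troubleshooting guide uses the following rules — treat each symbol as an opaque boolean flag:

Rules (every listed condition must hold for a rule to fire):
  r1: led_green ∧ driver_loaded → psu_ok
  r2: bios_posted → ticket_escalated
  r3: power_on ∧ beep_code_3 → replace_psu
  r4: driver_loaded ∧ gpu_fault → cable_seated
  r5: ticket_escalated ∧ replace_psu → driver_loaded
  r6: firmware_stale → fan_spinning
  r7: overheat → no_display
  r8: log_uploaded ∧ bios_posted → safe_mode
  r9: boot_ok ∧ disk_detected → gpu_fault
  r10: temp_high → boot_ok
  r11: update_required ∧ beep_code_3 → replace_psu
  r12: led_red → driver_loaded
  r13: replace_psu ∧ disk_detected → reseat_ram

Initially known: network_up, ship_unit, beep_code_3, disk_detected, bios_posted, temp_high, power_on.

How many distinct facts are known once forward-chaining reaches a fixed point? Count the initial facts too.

Round 1 fires r2, r3, r10, giving ticket_escalated, replace_psu, boot_ok.
Round 2 fires r5, r9, r13, giving driver_loaded, gpu_fault, reseat_ram.
Round 3 fires r4, giving cable_seated.
Closure: {beep_code_3, bios_posted, boot_ok, cable_seated, disk_detected, driver_loaded, gpu_fault, network_up, power_on, replace_psu, reseat_ram, ship_unit, temp_high, ticket_escalated} — 14 facts.

14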